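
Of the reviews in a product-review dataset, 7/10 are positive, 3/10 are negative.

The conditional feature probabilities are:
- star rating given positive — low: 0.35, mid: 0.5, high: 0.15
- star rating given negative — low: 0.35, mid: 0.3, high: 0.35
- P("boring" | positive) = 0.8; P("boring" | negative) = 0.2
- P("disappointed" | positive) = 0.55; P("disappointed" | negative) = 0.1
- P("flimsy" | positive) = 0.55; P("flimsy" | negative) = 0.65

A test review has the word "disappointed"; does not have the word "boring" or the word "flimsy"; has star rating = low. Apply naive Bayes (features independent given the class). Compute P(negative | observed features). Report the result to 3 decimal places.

0.195

positive: 0.7 × 0.35 × (1−0.8) × 0.55 × (1−0.55) = 0.0121275
negative: 0.3 × 0.35 × (1−0.2) × 0.1 × (1−0.65) = 0.00294
P(negative | x) = 0.00294 / 0.0150675 ≈ 0.195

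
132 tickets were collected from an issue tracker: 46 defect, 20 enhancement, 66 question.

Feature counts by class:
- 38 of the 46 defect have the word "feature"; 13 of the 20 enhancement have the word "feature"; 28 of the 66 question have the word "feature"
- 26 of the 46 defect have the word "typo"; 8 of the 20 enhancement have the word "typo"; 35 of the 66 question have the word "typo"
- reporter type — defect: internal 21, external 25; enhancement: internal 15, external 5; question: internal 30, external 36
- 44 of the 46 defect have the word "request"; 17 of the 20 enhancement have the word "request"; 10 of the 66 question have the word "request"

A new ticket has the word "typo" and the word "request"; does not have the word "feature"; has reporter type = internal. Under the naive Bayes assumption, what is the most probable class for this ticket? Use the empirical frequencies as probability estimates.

defect: (46/132) × (8/46) × (26/46) × (21/46) × (44/46) ≈ 0.0149585
enhancement: (20/132) × (7/20) × (8/20) × (15/20) × (17/20) ≈ 0.0135227
question: (66/132) × (38/66) × (35/66) × (30/66) × (10/66) ≈ 0.010514
Highest score → defect.

defect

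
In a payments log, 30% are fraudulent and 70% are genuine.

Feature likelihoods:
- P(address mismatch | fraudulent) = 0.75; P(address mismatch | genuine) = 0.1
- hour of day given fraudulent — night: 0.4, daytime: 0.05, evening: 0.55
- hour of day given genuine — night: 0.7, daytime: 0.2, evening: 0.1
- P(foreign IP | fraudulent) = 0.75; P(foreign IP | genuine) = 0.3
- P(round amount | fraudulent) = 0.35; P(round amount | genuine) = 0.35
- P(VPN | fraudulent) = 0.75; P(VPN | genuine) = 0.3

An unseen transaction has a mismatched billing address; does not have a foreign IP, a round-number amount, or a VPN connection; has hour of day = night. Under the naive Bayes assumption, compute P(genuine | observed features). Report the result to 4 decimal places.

fraudulent: 0.3 × 0.75 × 0.4 × (1−0.75) × (1−0.35) × (1−0.75) = 0.00365625
genuine: 0.7 × 0.1 × 0.7 × (1−0.3) × (1−0.35) × (1−0.3) = 0.0156065
P(genuine | x) = 0.0156065 / 0.01926275 ≈ 0.8102

0.8102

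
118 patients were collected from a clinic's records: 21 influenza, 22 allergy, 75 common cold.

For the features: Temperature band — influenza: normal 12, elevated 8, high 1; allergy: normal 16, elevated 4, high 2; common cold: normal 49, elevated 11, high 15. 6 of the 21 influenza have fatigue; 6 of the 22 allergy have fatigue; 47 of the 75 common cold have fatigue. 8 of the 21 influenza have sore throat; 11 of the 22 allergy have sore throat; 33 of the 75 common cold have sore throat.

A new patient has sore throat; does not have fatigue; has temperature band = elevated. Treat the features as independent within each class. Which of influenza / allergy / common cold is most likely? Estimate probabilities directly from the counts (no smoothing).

influenza

influenza: (21/118) × (8/21) × (15/21) × (8/21) ≈ 0.0184481
allergy: (22/118) × (4/22) × (16/22) × (11/22) ≈ 0.0123267
common cold: (75/118) × (11/75) × (28/75) × (33/75) ≈ 0.015313
Highest score → influenza.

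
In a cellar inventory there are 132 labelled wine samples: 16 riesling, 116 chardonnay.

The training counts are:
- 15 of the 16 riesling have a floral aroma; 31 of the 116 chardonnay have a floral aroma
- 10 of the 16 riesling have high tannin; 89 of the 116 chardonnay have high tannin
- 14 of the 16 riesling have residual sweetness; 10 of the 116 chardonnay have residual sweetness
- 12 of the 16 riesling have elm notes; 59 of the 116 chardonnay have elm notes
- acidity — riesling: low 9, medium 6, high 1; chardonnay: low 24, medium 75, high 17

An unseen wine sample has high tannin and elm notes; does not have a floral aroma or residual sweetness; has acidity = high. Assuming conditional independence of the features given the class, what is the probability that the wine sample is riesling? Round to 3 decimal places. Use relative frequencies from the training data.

riesling: (16/132) × (1/16) × (10/16) × (2/16) × (12/16) × (1/16) ≈ 0.0000277433
chardonnay: (116/132) × (85/116) × (89/116) × (106/116) × (59/116) × (17/116) ≈ 0.0336519
P(riesling | x) = 0.0000277433 / 0.0336796433 ≈ 0.001

0.001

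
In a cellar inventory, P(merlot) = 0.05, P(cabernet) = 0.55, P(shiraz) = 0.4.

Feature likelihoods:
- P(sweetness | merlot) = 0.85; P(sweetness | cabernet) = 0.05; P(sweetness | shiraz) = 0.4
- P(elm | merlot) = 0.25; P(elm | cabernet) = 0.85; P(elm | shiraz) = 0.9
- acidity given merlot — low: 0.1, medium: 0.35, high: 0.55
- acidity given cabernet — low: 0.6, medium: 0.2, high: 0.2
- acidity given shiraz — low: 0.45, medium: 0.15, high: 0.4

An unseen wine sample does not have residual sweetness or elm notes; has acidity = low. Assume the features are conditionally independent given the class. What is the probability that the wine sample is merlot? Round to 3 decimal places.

merlot: 0.05 × (1−0.85) × (1−0.25) × 0.1 = 0.0005625
cabernet: 0.55 × (1−0.05) × (1−0.85) × 0.6 = 0.047025
shiraz: 0.4 × (1−0.4) × (1−0.9) × 0.45 = 0.0108
P(merlot | x) = 0.0005625 / 0.0583875 ≈ 0.010

0.010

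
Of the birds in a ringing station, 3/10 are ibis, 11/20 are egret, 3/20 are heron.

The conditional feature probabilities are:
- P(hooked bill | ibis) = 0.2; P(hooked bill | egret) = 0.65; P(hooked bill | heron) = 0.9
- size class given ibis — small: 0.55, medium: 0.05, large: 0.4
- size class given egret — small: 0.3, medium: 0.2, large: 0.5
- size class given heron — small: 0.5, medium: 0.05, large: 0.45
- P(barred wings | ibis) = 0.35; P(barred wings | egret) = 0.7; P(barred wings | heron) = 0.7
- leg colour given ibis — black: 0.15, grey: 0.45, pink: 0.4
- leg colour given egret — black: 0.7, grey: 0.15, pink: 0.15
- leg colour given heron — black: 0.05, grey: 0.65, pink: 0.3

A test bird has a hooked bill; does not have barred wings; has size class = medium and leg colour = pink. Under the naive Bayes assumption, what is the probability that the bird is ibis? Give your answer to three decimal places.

0.169

ibis: 0.3 × 0.2 × 0.05 × (1−0.35) × 0.4 = 0.00078
egret: 0.55 × 0.65 × 0.2 × (1−0.7) × 0.15 = 0.0032175
heron: 0.15 × 0.9 × 0.05 × (1−0.7) × 0.3 = 0.0006075
P(ibis | x) = 0.00078 / 0.004605 ≈ 0.169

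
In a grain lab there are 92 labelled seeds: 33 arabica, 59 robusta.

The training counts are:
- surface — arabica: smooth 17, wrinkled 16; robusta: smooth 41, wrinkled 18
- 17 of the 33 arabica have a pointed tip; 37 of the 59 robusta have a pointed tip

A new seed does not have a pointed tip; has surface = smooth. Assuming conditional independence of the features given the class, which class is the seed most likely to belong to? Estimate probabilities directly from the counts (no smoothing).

arabica: (33/92) × (17/33) × (16/33) ≈ 0.0895916
robusta: (59/92) × (41/59) × (22/59) ≈ 0.166175
Highest score → robusta.

robusta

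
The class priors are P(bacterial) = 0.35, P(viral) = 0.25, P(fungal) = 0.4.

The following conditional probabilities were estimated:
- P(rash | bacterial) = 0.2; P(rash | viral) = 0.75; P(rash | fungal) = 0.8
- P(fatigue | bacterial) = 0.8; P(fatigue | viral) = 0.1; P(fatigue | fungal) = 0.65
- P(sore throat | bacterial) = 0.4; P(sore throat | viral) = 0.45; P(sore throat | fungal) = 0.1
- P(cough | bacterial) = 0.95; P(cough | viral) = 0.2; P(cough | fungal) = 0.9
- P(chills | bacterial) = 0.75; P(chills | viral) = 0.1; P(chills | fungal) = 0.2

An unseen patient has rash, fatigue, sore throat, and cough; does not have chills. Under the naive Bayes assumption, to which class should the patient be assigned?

fungal

bacterial: 0.35 × 0.2 × 0.8 × 0.4 × 0.95 × (1−0.75) = 0.00532
viral: 0.25 × 0.75 × 0.1 × 0.45 × 0.2 × (1−0.1) = 0.00151875
fungal: 0.4 × 0.8 × 0.65 × 0.1 × 0.9 × (1−0.2) = 0.014976
Highest score → fungal.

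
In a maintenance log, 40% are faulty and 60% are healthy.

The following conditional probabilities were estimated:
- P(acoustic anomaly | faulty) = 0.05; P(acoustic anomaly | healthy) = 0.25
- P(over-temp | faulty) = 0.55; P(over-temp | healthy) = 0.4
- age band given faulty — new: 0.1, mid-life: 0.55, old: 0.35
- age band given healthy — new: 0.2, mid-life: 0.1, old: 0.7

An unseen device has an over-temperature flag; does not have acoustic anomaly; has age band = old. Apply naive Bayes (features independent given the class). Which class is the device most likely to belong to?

healthy

faulty: 0.4 × (1−0.05) × 0.55 × 0.35 = 0.07315
healthy: 0.6 × (1−0.25) × 0.4 × 0.7 = 0.126
Highest score → healthy.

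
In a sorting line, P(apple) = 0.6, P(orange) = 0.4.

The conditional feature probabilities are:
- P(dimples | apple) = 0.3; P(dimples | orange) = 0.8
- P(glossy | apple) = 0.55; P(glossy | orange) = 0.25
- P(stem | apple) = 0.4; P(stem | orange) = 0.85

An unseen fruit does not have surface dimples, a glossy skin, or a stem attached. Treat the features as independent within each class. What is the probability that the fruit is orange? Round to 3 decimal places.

apple: 0.6 × (1−0.3) × (1−0.55) × (1−0.4) = 0.1134
orange: 0.4 × (1−0.8) × (1−0.25) × (1−0.85) = 0.009
P(orange | x) = 0.009 / 0.1224 ≈ 0.074

0.074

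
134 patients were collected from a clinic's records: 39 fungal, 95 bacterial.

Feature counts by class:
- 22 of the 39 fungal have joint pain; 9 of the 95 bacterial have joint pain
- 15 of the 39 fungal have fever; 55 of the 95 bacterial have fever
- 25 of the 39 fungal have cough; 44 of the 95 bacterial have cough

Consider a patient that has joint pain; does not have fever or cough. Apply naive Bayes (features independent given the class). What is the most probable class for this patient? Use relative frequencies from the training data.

fungal: (39/134) × (22/39) × (24/39) × (14/39) ≈ 0.0362684
bacterial: (95/134) × (9/95) × (40/95) × (51/95) ≈ 0.0151817
Highest score → fungal.

fungal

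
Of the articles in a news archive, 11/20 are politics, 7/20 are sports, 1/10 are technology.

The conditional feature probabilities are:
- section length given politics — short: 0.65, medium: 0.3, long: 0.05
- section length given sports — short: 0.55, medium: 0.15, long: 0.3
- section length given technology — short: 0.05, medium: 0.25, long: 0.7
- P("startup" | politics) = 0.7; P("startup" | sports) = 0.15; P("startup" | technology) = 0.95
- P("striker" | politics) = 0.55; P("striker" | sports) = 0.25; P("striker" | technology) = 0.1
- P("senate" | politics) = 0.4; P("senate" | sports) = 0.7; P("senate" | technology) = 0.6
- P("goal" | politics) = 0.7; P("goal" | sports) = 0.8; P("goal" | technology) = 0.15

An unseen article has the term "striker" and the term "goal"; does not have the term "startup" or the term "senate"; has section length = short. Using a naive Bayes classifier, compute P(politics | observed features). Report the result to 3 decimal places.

politics: 0.55 × 0.65 × (1−0.7) × 0.55 × (1−0.4) × 0.7 = 0.02477475
sports: 0.35 × 0.55 × (1−0.15) × 0.25 × (1−0.7) × 0.8 = 0.0098175
technology: 0.1 × 0.05 × (1−0.95) × 0.1 × (1−0.6) × 0.15 = 0.0000015
P(politics | x) = 0.02477475 / 0.03459375 ≈ 0.716

0.716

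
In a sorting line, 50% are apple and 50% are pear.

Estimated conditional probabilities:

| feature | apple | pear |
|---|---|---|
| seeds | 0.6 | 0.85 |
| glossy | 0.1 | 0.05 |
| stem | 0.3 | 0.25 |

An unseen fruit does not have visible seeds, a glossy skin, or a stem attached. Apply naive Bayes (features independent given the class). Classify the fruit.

apple: 0.5 × (1−0.6) × (1−0.1) × (1−0.3) = 0.126
pear: 0.5 × (1−0.85) × (1−0.05) × (1−0.25) = 0.0534375
Highest score → apple.

apple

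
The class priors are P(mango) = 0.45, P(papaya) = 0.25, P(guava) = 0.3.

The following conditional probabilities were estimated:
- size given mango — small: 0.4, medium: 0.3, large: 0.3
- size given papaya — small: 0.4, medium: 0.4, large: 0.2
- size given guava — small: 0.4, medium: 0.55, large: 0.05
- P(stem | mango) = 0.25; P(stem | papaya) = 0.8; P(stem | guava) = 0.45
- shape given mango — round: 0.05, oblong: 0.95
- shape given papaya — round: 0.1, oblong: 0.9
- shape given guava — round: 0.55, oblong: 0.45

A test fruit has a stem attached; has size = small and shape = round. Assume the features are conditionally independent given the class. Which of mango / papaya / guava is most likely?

mango: 0.45 × 0.4 × 0.25 × 0.05 = 0.00225
papaya: 0.25 × 0.4 × 0.8 × 0.1 = 0.008
guava: 0.3 × 0.4 × 0.45 × 0.55 = 0.0297
Highest score → guava.

guava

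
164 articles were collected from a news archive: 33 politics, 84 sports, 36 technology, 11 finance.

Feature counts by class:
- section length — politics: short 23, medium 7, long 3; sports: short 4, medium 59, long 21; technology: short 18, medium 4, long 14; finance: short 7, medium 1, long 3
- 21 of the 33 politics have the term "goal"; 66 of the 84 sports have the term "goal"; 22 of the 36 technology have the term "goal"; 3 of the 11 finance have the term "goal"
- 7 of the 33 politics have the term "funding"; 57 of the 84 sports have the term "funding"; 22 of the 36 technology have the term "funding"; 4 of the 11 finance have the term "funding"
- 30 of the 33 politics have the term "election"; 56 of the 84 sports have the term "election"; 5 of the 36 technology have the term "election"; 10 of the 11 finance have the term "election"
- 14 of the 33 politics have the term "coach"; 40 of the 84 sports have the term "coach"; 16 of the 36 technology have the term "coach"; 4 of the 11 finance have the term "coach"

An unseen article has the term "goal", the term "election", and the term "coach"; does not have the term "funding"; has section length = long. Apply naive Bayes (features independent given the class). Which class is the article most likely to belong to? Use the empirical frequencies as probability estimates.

politics: (33/164) × (3/33) × (21/33) × (26/33) × (30/33) × (14/33) ≈ 0.00353723
sports: (84/164) × (21/84) × (66/84) × (27/84) × (56/84) × (40/84) ≈ 0.0102663
technology: (36/164) × (14/36) × (22/36) × (14/36) × (5/36) × (16/36) ≈ 0.00125232
finance: (11/164) × (3/11) × (3/11) × (7/11) × (10/11) × (4/11) ≈ 0.00104951
Highest score → sports.

sports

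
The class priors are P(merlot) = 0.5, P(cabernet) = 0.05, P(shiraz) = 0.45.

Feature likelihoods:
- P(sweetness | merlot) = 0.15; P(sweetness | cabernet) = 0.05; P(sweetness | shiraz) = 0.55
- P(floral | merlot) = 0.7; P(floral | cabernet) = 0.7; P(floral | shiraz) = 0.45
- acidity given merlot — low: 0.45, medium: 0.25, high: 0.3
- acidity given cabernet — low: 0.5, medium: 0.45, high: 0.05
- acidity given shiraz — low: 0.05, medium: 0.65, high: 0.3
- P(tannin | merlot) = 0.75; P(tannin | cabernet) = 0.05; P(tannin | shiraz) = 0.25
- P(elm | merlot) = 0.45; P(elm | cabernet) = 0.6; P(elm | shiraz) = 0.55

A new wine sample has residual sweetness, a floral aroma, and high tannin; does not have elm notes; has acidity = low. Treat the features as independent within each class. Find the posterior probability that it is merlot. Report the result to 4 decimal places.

0.9380

merlot: 0.5 × 0.15 × 0.7 × 0.45 × 0.75 × (1−0.45) = 0.0097453125
cabernet: 0.05 × 0.05 × 0.7 × 0.5 × 0.05 × (1−0.6) = 0.0000175
shiraz: 0.45 × 0.55 × 0.45 × 0.05 × 0.25 × (1−0.55) = 0.000626484375
P(merlot | x) = 0.0097453125 / 0.010389296875 ≈ 0.9380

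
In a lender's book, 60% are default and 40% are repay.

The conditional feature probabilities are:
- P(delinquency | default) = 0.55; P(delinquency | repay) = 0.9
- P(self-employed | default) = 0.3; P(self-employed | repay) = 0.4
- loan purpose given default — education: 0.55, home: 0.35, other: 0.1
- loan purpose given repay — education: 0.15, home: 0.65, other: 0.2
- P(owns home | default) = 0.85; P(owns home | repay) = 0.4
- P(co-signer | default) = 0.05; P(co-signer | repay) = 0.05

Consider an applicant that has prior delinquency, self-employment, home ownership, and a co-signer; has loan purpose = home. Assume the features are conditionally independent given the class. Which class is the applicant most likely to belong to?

repay

default: 0.6 × 0.55 × 0.3 × 0.35 × 0.85 × 0.05 = 0.001472625
repay: 0.4 × 0.9 × 0.4 × 0.65 × 0.4 × 0.05 = 0.001872
Highest score → repay.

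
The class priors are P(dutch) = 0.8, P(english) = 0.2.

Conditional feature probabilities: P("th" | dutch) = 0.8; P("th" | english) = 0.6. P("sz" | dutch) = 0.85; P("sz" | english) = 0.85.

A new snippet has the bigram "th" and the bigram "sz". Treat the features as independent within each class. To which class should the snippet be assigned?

dutch: 0.8 × 0.8 × 0.85 = 0.544
english: 0.2 × 0.6 × 0.85 = 0.102
Highest score → dutch.

dutch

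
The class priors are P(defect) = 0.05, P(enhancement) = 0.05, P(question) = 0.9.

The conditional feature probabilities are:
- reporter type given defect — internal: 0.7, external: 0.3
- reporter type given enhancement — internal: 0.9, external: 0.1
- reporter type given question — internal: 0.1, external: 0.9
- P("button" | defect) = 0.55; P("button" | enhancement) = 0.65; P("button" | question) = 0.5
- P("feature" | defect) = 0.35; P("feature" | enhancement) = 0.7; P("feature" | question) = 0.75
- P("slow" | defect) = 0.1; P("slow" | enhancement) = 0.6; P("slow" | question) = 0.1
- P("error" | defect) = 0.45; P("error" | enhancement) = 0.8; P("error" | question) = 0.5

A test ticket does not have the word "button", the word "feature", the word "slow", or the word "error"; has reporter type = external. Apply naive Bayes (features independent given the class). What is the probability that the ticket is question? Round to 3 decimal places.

0.954

defect: 0.05 × 0.3 × (1−0.55) × (1−0.35) × (1−0.1) × (1−0.45) = 0.0021718125
enhancement: 0.05 × 0.1 × (1−0.65) × (1−0.7) × (1−0.6) × (1−0.8) = 0.000042
question: 0.9 × 0.9 × (1−0.5) × (1−0.75) × (1−0.1) × (1−0.5) = 0.0455625
P(question | x) = 0.0455625 / 0.0477763125 ≈ 0.954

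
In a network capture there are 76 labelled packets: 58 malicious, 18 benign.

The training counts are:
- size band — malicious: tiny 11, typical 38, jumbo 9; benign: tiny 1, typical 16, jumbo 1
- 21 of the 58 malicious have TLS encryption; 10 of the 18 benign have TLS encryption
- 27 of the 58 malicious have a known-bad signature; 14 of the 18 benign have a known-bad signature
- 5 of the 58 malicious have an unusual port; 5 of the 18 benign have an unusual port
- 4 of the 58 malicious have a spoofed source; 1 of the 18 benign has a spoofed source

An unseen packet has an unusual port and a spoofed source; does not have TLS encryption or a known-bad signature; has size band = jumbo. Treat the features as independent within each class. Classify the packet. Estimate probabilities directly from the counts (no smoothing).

malicious

malicious: (58/76) × (9/58) × (37/58) × (31/58) × (5/58) × (4/58) ≈ 0.000240055
benign: (18/76) × (1/18) × (8/18) × (4/18) × (5/18) × (1/18) ≈ 0.0000200547
Highest score → malicious.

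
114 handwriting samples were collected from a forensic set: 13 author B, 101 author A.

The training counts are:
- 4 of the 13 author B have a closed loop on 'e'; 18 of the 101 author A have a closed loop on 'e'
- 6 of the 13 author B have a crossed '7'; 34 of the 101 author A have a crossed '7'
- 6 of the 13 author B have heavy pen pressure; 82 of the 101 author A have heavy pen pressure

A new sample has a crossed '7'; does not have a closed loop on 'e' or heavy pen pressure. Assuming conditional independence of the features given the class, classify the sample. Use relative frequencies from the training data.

author B: (13/114) × (9/13) × (6/13) × (7/13) ≈ 0.0196201
author A: (101/114) × (83/101) × (34/101) × (19/101) ≈ 0.0461066
Highest score → author A.

author A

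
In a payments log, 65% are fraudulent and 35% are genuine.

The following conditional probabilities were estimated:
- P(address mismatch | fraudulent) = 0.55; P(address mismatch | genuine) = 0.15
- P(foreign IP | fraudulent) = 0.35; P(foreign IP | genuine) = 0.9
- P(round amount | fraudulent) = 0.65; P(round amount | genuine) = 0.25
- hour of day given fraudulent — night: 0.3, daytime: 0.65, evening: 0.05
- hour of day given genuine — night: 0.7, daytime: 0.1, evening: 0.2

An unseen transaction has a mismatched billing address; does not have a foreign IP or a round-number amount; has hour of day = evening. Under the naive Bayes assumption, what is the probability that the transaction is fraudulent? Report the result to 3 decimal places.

fraudulent: 0.65 × 0.55 × (1−0.35) × (1−0.65) × 0.05 = 0.0040665625
genuine: 0.35 × 0.15 × (1−0.9) × (1−0.25) × 0.2 = 0.0007875
P(fraudulent | x) = 0.0040665625 / 0.0048540625 ≈ 0.838

0.838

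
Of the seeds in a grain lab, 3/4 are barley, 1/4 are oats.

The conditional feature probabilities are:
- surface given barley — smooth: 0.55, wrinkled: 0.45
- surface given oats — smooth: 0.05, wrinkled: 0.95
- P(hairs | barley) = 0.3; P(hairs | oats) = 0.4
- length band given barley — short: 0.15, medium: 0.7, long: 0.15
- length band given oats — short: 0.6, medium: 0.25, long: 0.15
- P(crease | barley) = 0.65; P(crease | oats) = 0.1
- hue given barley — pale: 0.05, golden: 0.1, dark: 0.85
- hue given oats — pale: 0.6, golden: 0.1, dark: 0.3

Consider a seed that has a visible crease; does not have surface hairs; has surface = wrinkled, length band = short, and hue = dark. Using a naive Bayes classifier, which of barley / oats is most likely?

barley

barley: 0.75 × 0.45 × (1−0.3) × 0.15 × 0.65 × 0.85 = 0.01957921875
oats: 0.25 × 0.95 × (1−0.4) × 0.6 × 0.1 × 0.3 = 0.002565
Highest score → barley.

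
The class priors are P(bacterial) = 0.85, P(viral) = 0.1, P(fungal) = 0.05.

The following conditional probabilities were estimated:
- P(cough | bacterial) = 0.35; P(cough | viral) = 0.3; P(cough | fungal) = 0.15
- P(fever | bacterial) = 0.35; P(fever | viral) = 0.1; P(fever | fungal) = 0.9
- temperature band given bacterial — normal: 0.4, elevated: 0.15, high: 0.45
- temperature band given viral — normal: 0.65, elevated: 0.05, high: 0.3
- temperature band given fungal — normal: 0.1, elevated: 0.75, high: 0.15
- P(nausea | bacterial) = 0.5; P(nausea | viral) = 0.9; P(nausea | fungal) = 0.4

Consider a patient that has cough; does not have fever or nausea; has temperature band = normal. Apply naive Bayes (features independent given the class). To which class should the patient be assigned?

bacterial

bacterial: 0.85 × 0.35 × (1−0.35) × 0.4 × (1−0.5) = 0.038675
viral: 0.1 × 0.3 × (1−0.1) × 0.65 × (1−0.9) = 0.001755
fungal: 0.05 × 0.15 × (1−0.9) × 0.1 × (1−0.4) = 0.000045
Highest score → bacterial.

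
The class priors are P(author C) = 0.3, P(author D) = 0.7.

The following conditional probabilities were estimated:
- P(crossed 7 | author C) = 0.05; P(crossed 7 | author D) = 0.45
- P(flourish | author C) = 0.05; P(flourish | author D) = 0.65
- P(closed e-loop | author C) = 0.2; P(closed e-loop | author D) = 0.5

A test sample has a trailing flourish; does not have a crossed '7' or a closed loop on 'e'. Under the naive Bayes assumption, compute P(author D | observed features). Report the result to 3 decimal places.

0.916

author C: 0.3 × (1−0.05) × 0.05 × (1−0.2) = 0.0114
author D: 0.7 × (1−0.45) × 0.65 × (1−0.5) = 0.125125
P(author D | x) = 0.125125 / 0.136525 ≈ 0.916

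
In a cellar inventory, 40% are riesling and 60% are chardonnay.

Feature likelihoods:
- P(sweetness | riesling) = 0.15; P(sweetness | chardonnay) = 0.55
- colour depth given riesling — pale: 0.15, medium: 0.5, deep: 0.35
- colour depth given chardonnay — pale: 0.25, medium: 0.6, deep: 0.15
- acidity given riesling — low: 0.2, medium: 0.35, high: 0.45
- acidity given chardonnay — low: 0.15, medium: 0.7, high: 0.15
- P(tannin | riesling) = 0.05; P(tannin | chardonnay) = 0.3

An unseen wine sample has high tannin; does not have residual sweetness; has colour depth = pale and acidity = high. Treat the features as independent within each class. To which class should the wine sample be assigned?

riesling: 0.4 × (1−0.15) × 0.15 × 0.45 × 0.05 = 0.0011475
chardonnay: 0.6 × (1−0.55) × 0.25 × 0.15 × 0.3 = 0.0030375
Highest score → chardonnay.

chardonnay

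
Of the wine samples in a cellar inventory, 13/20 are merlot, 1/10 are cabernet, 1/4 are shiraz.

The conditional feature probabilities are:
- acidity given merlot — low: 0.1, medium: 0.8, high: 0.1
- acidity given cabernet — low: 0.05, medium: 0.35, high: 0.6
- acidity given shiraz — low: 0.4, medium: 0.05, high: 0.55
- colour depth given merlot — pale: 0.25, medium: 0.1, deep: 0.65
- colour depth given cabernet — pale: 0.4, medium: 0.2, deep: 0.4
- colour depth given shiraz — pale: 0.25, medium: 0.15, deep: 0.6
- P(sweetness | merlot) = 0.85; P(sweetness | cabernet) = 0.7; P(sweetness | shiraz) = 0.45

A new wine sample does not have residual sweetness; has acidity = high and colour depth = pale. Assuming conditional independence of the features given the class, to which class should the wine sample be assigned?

shiraz

merlot: 0.65 × 0.1 × 0.25 × (1−0.85) = 0.0024375
cabernet: 0.1 × 0.6 × 0.4 × (1−0.7) = 0.0072
shiraz: 0.25 × 0.55 × 0.25 × (1−0.45) = 0.01890625
Highest score → shiraz.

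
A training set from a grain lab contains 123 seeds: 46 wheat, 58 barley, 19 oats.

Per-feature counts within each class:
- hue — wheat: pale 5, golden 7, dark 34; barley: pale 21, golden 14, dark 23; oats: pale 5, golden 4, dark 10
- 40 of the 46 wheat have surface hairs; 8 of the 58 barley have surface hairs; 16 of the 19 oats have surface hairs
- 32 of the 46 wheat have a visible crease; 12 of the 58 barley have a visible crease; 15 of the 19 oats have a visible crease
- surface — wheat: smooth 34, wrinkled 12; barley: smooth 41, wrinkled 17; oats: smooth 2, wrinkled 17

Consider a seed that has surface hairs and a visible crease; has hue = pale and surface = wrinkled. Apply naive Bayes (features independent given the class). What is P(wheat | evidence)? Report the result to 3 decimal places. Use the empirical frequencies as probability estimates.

wheat: (46/123) × (5/46) × (40/46) × (32/46) × (12/46) ≈ 0.00641479
barley: (58/123) × (21/58) × (8/58) × (12/58) × (17/58) ≈ 0.00142807
oats: (19/123) × (5/19) × (16/19) × (15/19) × (17/19) ≈ 0.0241804
P(wheat | x) = 0.00641479 / 0.03202326 ≈ 0.200

0.200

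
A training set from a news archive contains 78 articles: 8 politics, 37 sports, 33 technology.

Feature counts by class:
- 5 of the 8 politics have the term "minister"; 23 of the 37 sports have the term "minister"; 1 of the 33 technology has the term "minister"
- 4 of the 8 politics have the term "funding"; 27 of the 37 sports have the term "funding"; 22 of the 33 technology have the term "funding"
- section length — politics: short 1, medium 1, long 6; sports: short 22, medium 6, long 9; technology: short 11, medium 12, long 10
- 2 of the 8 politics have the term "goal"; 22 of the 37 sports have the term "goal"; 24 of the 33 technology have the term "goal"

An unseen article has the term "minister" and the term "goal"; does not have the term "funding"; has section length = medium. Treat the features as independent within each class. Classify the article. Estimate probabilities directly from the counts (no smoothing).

sports

politics: (8/78) × (5/8) × (4/8) × (1/8) × (2/8) ≈ 0.0010016
sports: (37/78) × (23/37) × (10/37) × (6/37) × (22/37) ≈ 0.00768426
technology: (33/78) × (1/33) × (11/33) × (12/33) × (24/33) ≈ 0.00113018
Highest score → sports.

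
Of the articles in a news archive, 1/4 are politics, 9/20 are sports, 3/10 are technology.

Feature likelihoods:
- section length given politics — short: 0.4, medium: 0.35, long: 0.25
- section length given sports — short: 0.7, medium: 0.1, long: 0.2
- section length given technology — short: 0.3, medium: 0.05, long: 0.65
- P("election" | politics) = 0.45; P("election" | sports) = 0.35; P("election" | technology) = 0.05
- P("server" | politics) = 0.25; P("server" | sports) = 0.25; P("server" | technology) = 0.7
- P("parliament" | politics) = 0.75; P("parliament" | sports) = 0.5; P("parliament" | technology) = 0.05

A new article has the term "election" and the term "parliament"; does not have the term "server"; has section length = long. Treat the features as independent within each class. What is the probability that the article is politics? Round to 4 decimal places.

0.5695

politics: 0.25 × 0.25 × 0.45 × (1−0.25) × 0.75 = 0.0158203125
sports: 0.45 × 0.2 × 0.35 × (1−0.25) × 0.5 = 0.0118125
technology: 0.3 × 0.65 × 0.05 × (1−0.7) × 0.05 = 0.00014625
P(politics | x) = 0.0158203125 / 0.0277790625 ≈ 0.5695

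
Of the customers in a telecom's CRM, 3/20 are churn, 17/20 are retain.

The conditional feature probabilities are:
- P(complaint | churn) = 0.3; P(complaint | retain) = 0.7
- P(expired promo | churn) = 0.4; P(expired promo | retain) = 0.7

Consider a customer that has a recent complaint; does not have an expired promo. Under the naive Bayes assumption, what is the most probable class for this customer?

churn: 0.15 × 0.3 × (1−0.4) = 0.027
retain: 0.85 × 0.7 × (1−0.7) = 0.1785
Highest score → retain.

retain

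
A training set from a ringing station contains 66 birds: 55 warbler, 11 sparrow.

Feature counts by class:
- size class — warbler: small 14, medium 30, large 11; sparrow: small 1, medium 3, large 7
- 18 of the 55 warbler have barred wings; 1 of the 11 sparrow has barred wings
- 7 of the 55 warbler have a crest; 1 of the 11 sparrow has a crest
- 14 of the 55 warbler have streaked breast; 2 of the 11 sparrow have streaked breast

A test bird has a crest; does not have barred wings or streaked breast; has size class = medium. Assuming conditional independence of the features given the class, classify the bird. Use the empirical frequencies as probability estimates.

warbler: (55/66) × (30/55) × (37/55) × (7/55) × (41/55) ≈ 0.0290117
sparrow: (11/66) × (3/11) × (10/11) × (1/11) × (9/11) ≈ 0.00307356
Highest score → warbler.

warbler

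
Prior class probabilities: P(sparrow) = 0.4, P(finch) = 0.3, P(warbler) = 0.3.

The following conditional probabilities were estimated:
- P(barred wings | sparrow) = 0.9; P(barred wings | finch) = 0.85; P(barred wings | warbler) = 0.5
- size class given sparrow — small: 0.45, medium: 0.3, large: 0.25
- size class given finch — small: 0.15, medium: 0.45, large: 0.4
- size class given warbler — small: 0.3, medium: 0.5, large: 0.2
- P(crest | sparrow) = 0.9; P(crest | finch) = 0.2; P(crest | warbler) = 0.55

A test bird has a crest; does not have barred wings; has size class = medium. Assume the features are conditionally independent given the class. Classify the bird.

warbler

sparrow: 0.4 × (1−0.9) × 0.3 × 0.9 = 0.0108
finch: 0.3 × (1−0.85) × 0.45 × 0.2 = 0.00405
warbler: 0.3 × (1−0.5) × 0.5 × 0.55 = 0.04125
Highest score → warbler.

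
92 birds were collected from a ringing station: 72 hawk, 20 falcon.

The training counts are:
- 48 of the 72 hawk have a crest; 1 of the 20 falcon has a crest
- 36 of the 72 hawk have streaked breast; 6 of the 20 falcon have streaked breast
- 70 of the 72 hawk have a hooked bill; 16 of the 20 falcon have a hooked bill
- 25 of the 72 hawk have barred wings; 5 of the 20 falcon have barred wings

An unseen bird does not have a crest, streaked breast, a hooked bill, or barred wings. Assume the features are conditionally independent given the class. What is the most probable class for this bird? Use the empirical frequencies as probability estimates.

hawk: (72/92) × (24/72) × (36/72) × (2/72) × (47/72) ≈ 0.00236514
falcon: (20/92) × (19/20) × (14/20) × (4/20) × (15/20) ≈ 0.0216848
Highest score → falcon.

falcon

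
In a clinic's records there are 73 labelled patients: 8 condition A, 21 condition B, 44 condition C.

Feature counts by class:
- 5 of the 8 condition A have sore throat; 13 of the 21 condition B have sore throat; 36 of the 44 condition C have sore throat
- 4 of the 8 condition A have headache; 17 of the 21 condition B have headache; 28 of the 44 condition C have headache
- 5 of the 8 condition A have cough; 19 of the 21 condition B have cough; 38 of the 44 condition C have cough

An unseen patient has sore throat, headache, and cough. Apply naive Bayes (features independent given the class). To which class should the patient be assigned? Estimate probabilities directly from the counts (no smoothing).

condition C

condition A: (8/73) × (5/8) × (4/8) × (5/8) ≈ 0.0214041
condition B: (21/73) × (13/21) × (17/21) × (19/21) ≈ 0.130432
condition C: (44/73) × (36/44) × (28/44) × (38/44) ≈ 0.271029
Highest score → condition C.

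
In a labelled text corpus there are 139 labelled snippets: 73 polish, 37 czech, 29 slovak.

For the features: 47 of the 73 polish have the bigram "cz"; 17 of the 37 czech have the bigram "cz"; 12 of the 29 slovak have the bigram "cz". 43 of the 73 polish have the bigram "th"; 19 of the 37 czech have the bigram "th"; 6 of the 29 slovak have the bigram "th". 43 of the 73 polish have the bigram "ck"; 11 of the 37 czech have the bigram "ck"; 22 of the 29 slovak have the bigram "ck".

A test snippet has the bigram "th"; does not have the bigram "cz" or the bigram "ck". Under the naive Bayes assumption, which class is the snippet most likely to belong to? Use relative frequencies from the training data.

polish: (73/139) × (26/73) × (43/73) × (30/73) ≈ 0.0452796
czech: (37/139) × (20/37) × (19/37) × (26/37) ≈ 0.0519205
slovak: (29/139) × (17/29) × (6/29) × (7/29) ≈ 0.00610784
Highest score → czech.

czech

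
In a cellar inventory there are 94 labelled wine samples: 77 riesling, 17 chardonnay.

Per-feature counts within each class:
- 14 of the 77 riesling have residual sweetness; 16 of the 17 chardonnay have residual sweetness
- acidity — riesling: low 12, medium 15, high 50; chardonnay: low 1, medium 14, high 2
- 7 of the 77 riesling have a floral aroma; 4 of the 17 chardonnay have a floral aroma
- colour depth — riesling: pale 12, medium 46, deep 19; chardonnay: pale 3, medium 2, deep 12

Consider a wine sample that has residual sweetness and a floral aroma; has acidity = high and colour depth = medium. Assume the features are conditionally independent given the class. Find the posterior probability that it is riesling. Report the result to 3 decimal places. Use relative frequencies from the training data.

riesling: (77/94) × (14/77) × (50/77) × (7/77) × (46/77) ≈ 0.00525235
chardonnay: (17/94) × (16/17) × (2/17) × (4/17) × (2/17) ≈ 0.000554326
P(riesling | x) = 0.00525235 / 0.005806676 ≈ 0.905

0.905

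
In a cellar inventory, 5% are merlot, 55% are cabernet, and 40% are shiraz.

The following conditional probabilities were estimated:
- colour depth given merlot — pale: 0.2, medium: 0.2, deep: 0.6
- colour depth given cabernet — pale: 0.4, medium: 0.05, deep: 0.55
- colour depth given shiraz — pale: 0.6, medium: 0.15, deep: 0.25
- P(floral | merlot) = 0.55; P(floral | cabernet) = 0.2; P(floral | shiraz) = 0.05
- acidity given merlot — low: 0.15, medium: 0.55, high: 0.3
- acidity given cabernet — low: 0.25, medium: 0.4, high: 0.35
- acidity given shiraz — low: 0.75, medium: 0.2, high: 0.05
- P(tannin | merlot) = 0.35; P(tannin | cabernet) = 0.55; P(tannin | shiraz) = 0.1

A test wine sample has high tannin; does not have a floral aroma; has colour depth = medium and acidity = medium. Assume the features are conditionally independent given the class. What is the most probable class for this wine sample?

cabernet

merlot: 0.05 × 0.2 × (1−0.55) × 0.55 × 0.35 = 0.00086625
cabernet: 0.55 × 0.05 × (1−0.2) × 0.4 × 0.55 = 0.00484
shiraz: 0.4 × 0.15 × (1−0.05) × 0.2 × 0.1 = 0.00114
Highest score → cabernet.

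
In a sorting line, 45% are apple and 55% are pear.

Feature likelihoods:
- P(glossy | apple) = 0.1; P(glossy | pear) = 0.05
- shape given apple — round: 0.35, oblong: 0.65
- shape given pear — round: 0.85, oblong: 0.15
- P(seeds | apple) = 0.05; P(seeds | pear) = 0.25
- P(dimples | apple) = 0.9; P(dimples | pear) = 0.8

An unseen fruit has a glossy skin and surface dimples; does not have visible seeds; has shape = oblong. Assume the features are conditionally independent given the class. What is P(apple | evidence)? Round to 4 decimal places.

apple: 0.45 × 0.1 × 0.65 × (1−0.05) × 0.9 = 0.02500875
pear: 0.55 × 0.05 × 0.15 × (1−0.25) × 0.8 = 0.002475
P(apple | x) = 0.02500875 / 0.02748375 ≈ 0.9099

0.9099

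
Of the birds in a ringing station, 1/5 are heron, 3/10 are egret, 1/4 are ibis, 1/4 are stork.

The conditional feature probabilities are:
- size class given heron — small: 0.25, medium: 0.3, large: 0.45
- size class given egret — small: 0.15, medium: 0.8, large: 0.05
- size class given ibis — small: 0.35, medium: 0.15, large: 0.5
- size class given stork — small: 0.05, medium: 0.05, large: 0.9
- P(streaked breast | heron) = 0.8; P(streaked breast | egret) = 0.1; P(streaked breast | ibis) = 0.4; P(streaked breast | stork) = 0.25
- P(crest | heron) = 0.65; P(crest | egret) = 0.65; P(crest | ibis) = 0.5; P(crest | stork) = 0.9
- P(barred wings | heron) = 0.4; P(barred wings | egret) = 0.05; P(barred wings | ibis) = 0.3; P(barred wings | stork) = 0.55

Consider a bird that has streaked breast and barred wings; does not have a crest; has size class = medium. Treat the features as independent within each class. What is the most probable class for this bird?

heron

heron: 0.2 × 0.3 × 0.8 × (1−0.65) × 0.4 = 0.00672
egret: 0.3 × 0.8 × 0.1 × (1−0.65) × 0.05 = 0.00042
ibis: 0.25 × 0.15 × 0.4 × (1−0.5) × 0.3 = 0.00225
stork: 0.25 × 0.05 × 0.25 × (1−0.9) × 0.55 = 0.000171875
Highest score → heron.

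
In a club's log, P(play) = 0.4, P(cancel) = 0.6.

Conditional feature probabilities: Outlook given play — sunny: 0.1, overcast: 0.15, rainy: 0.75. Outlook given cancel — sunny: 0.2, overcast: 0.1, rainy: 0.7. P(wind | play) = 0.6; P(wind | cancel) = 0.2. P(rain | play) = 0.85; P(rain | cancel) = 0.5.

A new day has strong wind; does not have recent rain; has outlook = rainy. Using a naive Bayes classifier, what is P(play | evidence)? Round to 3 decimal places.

play: 0.4 × 0.75 × 0.6 × (1−0.85) = 0.027
cancel: 0.6 × 0.7 × 0.2 × (1−0.5) = 0.042
P(play | x) = 0.027 / 0.069 ≈ 0.391

0.391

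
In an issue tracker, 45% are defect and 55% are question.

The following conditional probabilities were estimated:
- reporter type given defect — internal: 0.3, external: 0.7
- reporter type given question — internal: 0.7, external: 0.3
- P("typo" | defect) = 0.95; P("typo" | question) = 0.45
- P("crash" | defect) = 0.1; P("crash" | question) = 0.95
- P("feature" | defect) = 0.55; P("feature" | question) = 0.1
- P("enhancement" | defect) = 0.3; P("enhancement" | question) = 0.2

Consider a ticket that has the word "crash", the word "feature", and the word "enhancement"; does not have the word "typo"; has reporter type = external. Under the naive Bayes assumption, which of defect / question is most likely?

question

defect: 0.45 × 0.7 × (1−0.95) × 0.1 × 0.55 × 0.3 = 0.000259875
question: 0.55 × 0.3 × (1−0.45) × 0.95 × 0.1 × 0.2 = 0.00172425
Highest score → question.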